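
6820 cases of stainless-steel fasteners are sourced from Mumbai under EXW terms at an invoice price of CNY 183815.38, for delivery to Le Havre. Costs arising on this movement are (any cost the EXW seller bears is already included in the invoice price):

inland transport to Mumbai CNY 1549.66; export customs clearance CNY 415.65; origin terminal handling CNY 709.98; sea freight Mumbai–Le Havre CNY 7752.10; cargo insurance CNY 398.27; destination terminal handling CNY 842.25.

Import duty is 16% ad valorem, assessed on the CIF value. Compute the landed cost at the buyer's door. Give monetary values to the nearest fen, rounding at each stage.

Total landed cost: CNY 226625.86

EXW: the seller makes goods available at their premises; the buyer bears all onward costs.
CIF value = EXW price + inland to port + export clearance + origin terminal + freight + insurance = 183815.38 + 1549.66 + 415.65 + 709.98 + 7752.10 + 398.27 = 194641.04
Import duty = 194641.04 × 16% = 31142.57
Buyer bears: inland to port 1549.66 + export clearance 415.65 + origin terminal 709.98 + freight 7752.10 + insurance 398.27 + destination terminal 842.25 + duty 31142.57 = 42810.48
Landed cost = invoice 183815.38 + 42810.48 = 226625.86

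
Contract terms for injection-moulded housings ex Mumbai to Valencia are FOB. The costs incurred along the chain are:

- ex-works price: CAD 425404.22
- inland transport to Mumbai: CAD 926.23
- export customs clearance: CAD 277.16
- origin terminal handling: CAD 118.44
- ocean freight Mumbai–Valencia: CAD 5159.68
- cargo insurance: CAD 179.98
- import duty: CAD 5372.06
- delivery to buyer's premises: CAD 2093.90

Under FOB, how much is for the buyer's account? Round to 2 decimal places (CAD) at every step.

Buyer's account: CAD 12805.62

FOB: the seller bears costs until goods are on board at the origin port; the buyer bears freight, insurance and all costs thereafter.
Seller's account: goods 425404.22 + inland to port 926.23 + export clearance 277.16 + origin terminal 118.44 = 426726.05
Buyer's account: freight 5159.68 + insurance 179.98 + duty 5372.06 + delivery 2093.90 = 12805.62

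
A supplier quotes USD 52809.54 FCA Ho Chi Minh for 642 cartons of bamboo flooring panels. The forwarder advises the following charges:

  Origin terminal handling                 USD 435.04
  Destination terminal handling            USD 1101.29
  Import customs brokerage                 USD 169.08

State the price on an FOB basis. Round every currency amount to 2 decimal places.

Not relevant to the conversion: destination terminal, brokerage — on the buyer under both terms; not part of either seller's price.
From FCA to FOB, the seller additionally bears: origin terminal.
FOB price = 52809.54 + 435.04 = 53244.58

FOB price: USD 53244.58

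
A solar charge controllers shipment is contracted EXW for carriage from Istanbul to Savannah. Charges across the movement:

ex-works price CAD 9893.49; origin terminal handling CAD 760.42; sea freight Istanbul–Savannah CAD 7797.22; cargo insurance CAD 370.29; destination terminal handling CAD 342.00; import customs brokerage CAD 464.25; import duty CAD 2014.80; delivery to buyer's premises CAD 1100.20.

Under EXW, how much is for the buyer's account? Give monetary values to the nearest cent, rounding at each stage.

Buyer's account: CAD 12849.18

EXW: the seller makes goods available at their premises; the buyer bears all onward costs.
Seller's account: goods 9893.49 = 9893.49
Buyer's account: origin terminal 760.42 + freight 7797.22 + insurance 370.29 + destination terminal 342.00 + brokerage 464.25 + duty 2014.80 + delivery 1100.20 = 12849.18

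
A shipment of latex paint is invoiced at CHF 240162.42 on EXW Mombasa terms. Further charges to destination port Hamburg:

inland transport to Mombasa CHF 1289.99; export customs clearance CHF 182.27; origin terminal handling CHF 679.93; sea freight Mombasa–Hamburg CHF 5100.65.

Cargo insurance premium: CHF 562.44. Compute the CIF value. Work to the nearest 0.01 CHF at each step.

CIF = EXW price + pre-shipment costs + freight + insurance
CIF = 240162.42 + 1289.99 + 182.27 + 679.93 + 5100.65 + 562.44 = 247977.70

CIF value: CHF 247977.70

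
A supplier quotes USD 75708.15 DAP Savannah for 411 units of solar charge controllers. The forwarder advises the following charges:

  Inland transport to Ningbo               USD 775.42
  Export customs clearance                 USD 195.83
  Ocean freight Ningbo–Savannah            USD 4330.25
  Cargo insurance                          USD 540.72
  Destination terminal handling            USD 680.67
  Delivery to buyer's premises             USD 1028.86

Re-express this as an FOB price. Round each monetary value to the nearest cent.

Not relevant to the conversion: inland to port, export clearance — on the seller under both DAP and FOB; already in the DAP price and stays in the FOB price.
From DAP to FOB, the seller no longer bears: freight, insurance, destination terminal, delivery.
FOB price = 75708.15 − 4330.25 − 540.72 − 680.67 − 1028.86 = 69127.65

FOB price: USD 69127.65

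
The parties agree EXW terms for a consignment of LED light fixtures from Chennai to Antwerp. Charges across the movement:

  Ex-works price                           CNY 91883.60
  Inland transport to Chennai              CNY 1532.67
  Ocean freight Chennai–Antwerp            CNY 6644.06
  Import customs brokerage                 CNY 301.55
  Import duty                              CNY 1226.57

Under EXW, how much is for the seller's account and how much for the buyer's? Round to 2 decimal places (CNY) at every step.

Seller: CNY 91883.60; buyer: CNY 9704.85

EXW: the seller makes goods available at their premises; the buyer bears all onward costs.
Seller's account: goods 91883.60 = 91883.60
Buyer's account: inland to port 1532.67 + freight 6644.06 + brokerage 301.55 + duty 1226.57 = 9704.85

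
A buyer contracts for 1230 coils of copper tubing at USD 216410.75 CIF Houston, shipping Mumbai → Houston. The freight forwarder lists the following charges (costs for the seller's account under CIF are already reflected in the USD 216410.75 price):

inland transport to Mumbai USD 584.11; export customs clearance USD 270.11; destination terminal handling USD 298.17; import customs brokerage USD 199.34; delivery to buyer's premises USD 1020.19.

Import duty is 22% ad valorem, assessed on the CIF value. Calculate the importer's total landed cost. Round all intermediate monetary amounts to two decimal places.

Total landed cost: USD 265538.82

CIF: the seller pays costs through ocean freight and marine insurance to the destination port.
Already in the invoice (seller's account under CIF): inland to port, export clearance — exclude.
The CIF price already equals the CIF value: 216410.75
Import duty = 216410.75 × 22% = 47610.37
Buyer bears: destination terminal 298.17 + brokerage 199.34 + delivery 1020.19 + duty 47610.37 = 49128.07
Landed cost = invoice 216410.75 + 49128.07 = 265538.82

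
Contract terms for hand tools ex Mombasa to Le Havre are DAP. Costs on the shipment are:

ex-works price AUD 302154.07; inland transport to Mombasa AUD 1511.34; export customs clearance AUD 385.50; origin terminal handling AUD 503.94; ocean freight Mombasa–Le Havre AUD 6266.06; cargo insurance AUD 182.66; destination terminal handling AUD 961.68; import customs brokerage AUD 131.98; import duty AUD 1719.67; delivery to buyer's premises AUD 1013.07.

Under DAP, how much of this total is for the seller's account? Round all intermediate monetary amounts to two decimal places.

DAP: the seller bears all costs to the named destination except import duty and clearance.
Seller's account: goods 302154.07 + inland to port 1511.34 + export clearance 385.50 + origin terminal 503.94 + freight 6266.06 + insurance 182.66 + destination terminal 961.68 + delivery 1013.07 = 312978.32
Buyer's account: brokerage 131.98 + duty 1719.67 = 1851.65

Seller's account: AUD 312978.32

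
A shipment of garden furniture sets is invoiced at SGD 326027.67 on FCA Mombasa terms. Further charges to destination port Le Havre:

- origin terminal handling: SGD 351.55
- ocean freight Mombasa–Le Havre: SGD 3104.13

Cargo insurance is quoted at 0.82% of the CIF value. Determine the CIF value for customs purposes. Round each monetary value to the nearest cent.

Let C be the CIF value. C = FCA price + pre-shipment costs + freight + 0.82% × C
C − 0.82% × C = 326027.67 + 351.55 + 3104.13
0.9918 × C = 329483.35
C = 329483.35 / 0.9918 = 332207.45
Insurance premium = 0.82% × 332207.45 = 2724.10

CIF value: SGD 332207.45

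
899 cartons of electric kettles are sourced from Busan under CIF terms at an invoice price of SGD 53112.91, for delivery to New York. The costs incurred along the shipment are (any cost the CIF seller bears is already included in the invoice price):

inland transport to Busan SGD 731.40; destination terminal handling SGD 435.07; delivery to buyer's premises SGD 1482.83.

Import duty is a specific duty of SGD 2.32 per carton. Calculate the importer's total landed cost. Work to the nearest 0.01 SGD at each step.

CIF: the seller pays costs through ocean freight and marine insurance to the destination port.
Already in the invoice (seller's account under CIF): inland to port — exclude.
The CIF price already equals the CIF value: 53112.91
Import duty = 899 × 2.32 = 2085.68
Buyer bears: destination terminal 435.07 + delivery 1482.83 + duty 2085.68 = 4003.58
Landed cost = invoice 53112.91 + 4003.58 = 57116.49

Total landed cost: SGD 57116.49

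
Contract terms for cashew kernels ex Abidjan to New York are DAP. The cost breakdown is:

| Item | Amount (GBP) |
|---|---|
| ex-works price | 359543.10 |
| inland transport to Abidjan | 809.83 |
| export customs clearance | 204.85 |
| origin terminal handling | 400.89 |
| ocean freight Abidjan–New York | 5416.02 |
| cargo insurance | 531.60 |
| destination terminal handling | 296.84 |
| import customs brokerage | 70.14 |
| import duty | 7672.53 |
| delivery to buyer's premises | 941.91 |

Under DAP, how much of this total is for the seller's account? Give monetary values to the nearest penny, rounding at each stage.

DAP: the seller bears all costs to the named destination except import duty and clearance.
Seller's account: goods 359543.10 + inland to port 809.83 + export clearance 204.85 + origin terminal 400.89 + freight 5416.02 + insurance 531.60 + destination terminal 296.84 + delivery 941.91 = 368145.04
Buyer's account: brokerage 70.14 + duty 7672.53 = 7742.67

Seller's account: GBP 368145.04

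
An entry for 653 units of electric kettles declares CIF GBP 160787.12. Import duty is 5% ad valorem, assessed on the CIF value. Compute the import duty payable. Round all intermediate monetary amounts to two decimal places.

Import duty = 160787.12 × 5% = 8039.36

Import duty: GBP 8039.36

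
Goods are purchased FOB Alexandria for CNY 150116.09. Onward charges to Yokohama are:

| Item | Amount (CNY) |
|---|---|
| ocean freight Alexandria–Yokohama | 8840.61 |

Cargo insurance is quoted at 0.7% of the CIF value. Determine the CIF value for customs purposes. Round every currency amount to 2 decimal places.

CIF value: CNY 160077.24

Let C be the CIF value. C = FOB price + freight + 0.7% × C
C − 0.7% × C = 150116.09 + 8840.61
0.993 × C = 158956.70
C = 158956.70 / 0.993 = 160077.24
Insurance premium = 0.7% × 160077.24 = 1120.54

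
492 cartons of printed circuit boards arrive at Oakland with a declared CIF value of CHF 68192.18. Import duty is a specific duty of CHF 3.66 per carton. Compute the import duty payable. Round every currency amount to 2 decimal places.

Import duty = 492 × 3.66 = 1800.72

Import duty: CHF 1800.72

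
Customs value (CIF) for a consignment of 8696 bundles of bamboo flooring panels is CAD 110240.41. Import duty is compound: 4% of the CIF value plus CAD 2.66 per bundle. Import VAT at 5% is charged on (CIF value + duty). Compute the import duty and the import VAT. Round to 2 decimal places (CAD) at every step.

Import duty: CAD 27540.98; import VAT: CAD 6889.07

Ad valorem component: 110240.41 × 4% = 4409.62
Specific component: 8696 × 2.66 = 23131.36
Import duty = 4409.62 + 23131.36 = 27540.98
VAT base = CIF + duty = 110240.41 + 27540.98 = 137781.39
Import VAT = 137781.39 × 5% = 6889.07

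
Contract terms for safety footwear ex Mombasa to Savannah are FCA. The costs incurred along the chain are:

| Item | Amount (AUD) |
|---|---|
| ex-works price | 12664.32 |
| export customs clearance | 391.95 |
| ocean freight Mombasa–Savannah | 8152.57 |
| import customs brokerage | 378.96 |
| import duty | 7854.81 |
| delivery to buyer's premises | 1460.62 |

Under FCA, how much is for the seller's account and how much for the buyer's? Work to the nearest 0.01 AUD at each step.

Seller: AUD 13056.27; buyer: AUD 17846.96

FCA: the seller delivers export-cleared goods to the carrier; the buyer bears costs from that point.
Seller's account: goods 12664.32 + export clearance 391.95 = 13056.27
Buyer's account: freight 8152.57 + brokerage 378.96 + duty 7854.81 + delivery 1460.62 = 17846.96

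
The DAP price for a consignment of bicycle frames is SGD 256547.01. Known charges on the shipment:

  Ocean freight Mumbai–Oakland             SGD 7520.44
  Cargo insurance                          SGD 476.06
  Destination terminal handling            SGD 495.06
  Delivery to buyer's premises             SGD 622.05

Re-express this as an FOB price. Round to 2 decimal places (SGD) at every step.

From DAP to FOB, the seller no longer bears: freight, insurance, destination terminal, delivery.
FOB price = 256547.01 − 7520.44 − 476.06 − 495.06 − 622.05 = 247433.40

FOB price: SGD 247433.40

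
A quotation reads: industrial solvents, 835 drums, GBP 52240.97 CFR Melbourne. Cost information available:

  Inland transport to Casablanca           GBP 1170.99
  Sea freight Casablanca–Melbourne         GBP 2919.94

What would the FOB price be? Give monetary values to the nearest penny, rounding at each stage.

FOB price: GBP 49321.03

Not relevant to the conversion: inland to port — on the seller under both CFR and FOB; already in the CFR price and stays in the FOB price.
From CFR to FOB, the seller no longer bears: freight.
FOB price = 52240.97 − 2919.94 = 49321.03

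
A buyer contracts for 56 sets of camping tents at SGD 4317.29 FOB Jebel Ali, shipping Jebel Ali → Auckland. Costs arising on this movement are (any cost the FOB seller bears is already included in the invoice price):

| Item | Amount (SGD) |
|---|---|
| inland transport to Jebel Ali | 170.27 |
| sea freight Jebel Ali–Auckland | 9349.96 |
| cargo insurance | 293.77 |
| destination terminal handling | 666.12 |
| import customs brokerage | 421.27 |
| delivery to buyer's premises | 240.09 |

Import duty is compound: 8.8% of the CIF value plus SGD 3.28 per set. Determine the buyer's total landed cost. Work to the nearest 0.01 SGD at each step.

FOB: the seller bears costs until goods are on board at the origin port; the buyer bears freight, insurance and all costs thereafter.
Already in the invoice (seller's account under FOB): inland to port — exclude.
CIF value = FOB price + freight + insurance = 4317.29 + 9349.96 + 293.77 = 13961.02
Ad valorem component: 13961.02 × 8.8% = 1228.57
Specific component: 56 × 3.28 = 183.68
Import duty = 1228.57 + 183.68 = 1412.25
Buyer bears: freight 9349.96 + insurance 293.77 + destination terminal 666.12 + brokerage 421.27 + delivery 240.09 + duty 1412.25 = 12383.46
Landed cost = invoice 4317.29 + 12383.46 = 16700.75

Total landed cost: SGD 16700.75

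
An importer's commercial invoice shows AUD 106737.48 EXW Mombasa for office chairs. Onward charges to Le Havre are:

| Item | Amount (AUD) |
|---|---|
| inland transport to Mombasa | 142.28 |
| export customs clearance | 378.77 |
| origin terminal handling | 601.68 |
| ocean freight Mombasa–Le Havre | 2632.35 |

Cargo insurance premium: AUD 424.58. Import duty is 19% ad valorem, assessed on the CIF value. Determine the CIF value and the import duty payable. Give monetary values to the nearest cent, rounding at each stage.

CIF value: AUD 110917.14; import duty: AUD 21074.26

CIF = EXW price + pre-shipment costs + freight + insurance
CIF = 106737.48 + 142.28 + 378.77 + 601.68 + 2632.35 + 424.58 = 110917.14
Import duty = 110917.14 × 19% = 21074.26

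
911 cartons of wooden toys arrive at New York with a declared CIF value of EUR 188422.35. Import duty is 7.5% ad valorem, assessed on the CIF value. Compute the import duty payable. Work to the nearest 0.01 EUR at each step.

Import duty = 188422.35 × 7.5% = 14131.68

Import duty: EUR 14131.68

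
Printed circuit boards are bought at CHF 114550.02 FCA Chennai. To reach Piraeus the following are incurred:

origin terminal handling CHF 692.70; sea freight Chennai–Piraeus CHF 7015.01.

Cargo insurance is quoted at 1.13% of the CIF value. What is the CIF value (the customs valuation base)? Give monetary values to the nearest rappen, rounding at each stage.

Let C be the CIF value. C = FCA price + pre-shipment costs + freight + 1.13% × C
C − 1.13% × C = 114550.02 + 692.70 + 7015.01
0.9887 × C = 122257.73
C = 122257.73 / 0.9887 = 123655.03
Insurance premium = 1.13% × 123655.03 = 1397.30

CIF value: CHF 123655.03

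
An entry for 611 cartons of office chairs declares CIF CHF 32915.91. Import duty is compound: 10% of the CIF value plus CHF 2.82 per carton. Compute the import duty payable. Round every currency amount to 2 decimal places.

Import duty: CHF 5014.61

Ad valorem component: 32915.91 × 10% = 3291.59
Specific component: 611 × 2.82 = 1723.02
Import duty = 3291.59 + 1723.02 = 5014.61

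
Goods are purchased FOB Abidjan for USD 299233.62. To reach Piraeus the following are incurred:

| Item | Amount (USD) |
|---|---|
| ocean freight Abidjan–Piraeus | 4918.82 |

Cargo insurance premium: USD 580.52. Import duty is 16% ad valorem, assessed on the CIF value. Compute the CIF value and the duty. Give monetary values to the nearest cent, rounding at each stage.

CIF value: USD 304732.96; import duty: USD 48757.27

CIF = FOB price + freight + insurance
CIF = 299233.62 + 4918.82 + 580.52 = 304732.96
Import duty = 304732.96 × 16% = 48757.27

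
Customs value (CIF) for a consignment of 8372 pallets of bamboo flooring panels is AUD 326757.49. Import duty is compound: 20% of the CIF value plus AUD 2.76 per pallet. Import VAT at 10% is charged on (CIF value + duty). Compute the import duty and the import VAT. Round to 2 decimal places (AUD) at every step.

Ad valorem component: 326757.49 × 20% = 65351.50
Specific component: 8372 × 2.76 = 23106.72
Import duty = 65351.50 + 23106.72 = 88458.22
VAT base = CIF + duty = 326757.49 + 88458.22 = 415215.71
Import VAT = 415215.71 × 10% = 41521.57

Import duty: AUD 88458.22; import VAT: AUD 41521.57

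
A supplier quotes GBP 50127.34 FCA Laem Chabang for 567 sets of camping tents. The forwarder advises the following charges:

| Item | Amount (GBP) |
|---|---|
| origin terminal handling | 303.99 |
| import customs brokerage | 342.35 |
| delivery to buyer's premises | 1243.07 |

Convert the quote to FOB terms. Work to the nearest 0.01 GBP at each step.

FOB price: GBP 50431.33

Not relevant to the conversion: delivery, brokerage — on the buyer under both terms; not part of either seller's price.
From FCA to FOB, the seller additionally bears: origin terminal.
FOB price = 50127.34 + 303.99 = 50431.33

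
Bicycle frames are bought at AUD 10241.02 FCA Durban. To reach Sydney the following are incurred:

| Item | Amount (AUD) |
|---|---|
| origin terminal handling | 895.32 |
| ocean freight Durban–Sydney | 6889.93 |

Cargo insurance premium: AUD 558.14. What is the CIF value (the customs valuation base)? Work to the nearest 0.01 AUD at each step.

CIF value: AUD 18584.41

CIF = FCA price + pre-shipment costs + freight + insurance
CIF = 10241.02 + 895.32 + 6889.93 + 558.14 = 18584.41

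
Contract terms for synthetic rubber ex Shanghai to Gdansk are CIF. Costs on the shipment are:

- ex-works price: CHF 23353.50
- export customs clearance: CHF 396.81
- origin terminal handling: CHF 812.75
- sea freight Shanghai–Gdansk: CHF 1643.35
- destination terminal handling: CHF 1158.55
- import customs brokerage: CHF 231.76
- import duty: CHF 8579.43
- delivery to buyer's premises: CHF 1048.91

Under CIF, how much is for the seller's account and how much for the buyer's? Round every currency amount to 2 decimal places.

Seller: CHF 26206.41; buyer: CHF 11018.65

CIF: the seller pays costs through ocean freight and marine insurance to the destination port.
Seller's account: goods 23353.50 + export clearance 396.81 + origin terminal 812.75 + freight 1643.35 = 26206.41
Buyer's account: destination terminal 1158.55 + brokerage 231.76 + duty 8579.43 + delivery 1048.91 = 11018.65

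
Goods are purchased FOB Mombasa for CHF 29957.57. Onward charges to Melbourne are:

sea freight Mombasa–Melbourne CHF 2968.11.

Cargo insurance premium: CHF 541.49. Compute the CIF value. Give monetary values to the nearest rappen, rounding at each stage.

CIF = FOB price + freight + insurance
CIF = 29957.57 + 2968.11 + 541.49 = 33467.17

CIF value: CHF 33467.17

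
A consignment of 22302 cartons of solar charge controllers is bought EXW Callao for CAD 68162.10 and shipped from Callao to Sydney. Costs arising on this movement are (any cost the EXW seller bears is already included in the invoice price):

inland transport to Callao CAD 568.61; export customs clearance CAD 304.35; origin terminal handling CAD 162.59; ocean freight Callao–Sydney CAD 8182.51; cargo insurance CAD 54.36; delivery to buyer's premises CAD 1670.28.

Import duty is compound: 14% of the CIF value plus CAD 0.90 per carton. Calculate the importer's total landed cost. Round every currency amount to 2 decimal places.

Total landed cost: CAD 110017.43

EXW: the seller makes goods available at their premises; the buyer bears all onward costs.
CIF value = EXW price + inland to port + export clearance + origin terminal + freight + insurance = 68162.10 + 568.61 + 304.35 + 162.59 + 8182.51 + 54.36 = 77434.52
Ad valorem component: 77434.52 × 14% = 10840.83
Specific component: 22302 × 0.90 = 20071.80
Import duty = 10840.83 + 20071.80 = 30912.63
Buyer bears: inland to port 568.61 + export clearance 304.35 + origin terminal 162.59 + freight 8182.51 + insurance 54.36 + delivery 1670.28 + duty 30912.63 = 41855.33
Landed cost = invoice 68162.10 + 41855.33 = 110017.43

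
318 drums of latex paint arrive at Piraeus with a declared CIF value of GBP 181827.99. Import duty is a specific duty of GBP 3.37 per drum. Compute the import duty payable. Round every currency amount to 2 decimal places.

Import duty = 318 × 3.37 = 1071.66

Import duty: GBP 1071.66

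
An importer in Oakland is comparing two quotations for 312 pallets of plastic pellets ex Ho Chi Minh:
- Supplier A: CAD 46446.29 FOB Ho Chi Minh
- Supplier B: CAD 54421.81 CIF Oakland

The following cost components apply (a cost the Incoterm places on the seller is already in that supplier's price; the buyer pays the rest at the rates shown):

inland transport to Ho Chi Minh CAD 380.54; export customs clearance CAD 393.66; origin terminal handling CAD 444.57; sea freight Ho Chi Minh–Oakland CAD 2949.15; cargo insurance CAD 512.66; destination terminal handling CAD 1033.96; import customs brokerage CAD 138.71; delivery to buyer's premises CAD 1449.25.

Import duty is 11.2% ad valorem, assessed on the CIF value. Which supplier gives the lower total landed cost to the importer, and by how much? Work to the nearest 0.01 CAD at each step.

Supplier A is cheaper by CAD 5019.24

Supplier A (FOB):
CIF value = FOB price + freight + insurance = 46446.29 + 2949.15 + 512.66 = 49908.10
Import duty = 49908.10 × 11.2% = 5589.71
Buyer bears (A): 2949.15 + 512.66 + 1033.96 + 138.71 + 1449.25 = 6083.73
Landed cost (A) = invoice 46446.29 + 6083.73 + duty 5589.71 = 58119.73
Supplier B (CIF):
The CIF price already equals the CIF value: 54421.81
Import duty = 54421.81 × 11.2% = 6095.24
Buyer bears (B): 1033.96 + 138.71 + 1449.25 = 2621.92
Landed cost (B) = invoice 54421.81 + 2621.92 + duty 6095.24 = 63138.97
Difference = |58119.73 − 63138.97| = 5019.24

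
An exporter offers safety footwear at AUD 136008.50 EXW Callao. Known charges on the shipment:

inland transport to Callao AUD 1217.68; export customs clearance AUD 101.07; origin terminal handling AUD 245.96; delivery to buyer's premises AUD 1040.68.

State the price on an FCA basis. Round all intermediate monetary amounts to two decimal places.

Not relevant to the conversion: origin terminal, delivery — on the buyer under both terms; not part of either seller's price.
From EXW to FCA, the seller additionally bears: inland to port, export clearance.
FCA price = 136008.50 + 1217.68 + 101.07 = 137327.25

FCA price: AUD 137327.25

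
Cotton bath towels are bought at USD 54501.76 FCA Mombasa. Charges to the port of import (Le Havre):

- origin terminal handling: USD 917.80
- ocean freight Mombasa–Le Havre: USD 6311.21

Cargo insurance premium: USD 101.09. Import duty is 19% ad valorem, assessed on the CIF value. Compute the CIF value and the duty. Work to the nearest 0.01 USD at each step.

CIF value: USD 61831.86; import duty: USD 11748.05

CIF = FCA price + pre-shipment costs + freight + insurance
CIF = 54501.76 + 917.80 + 6311.21 + 101.09 = 61831.86
Import duty = 61831.86 × 19% = 11748.05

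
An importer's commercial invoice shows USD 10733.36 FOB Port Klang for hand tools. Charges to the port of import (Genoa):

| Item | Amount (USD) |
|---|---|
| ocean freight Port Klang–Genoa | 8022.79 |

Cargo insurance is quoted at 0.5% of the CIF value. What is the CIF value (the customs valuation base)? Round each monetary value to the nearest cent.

CIF value: USD 18850.40

Let C be the CIF value. C = FOB price + freight + 0.5% × C
C − 0.5% × C = 10733.36 + 8022.79
0.995 × C = 18756.15
C = 18756.15 / 0.995 = 18850.40
Insurance premium = 0.5% × 18850.40 = 94.25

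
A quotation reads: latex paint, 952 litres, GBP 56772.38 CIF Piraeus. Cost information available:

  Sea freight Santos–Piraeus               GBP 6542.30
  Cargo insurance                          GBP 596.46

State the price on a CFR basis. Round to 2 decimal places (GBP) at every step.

CFR price: GBP 56175.92

Not relevant to the conversion: freight — on the seller under both CIF and CFR; already in the CIF price and stays in the CFR price.
From CIF to CFR, the seller no longer bears: insurance.
CFR price = 56772.38 − 596.46 = 56175.92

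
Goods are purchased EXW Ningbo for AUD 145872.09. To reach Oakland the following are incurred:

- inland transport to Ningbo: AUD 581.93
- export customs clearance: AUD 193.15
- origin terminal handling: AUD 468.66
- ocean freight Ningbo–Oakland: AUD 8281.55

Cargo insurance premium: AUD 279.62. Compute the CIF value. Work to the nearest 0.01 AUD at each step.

CIF = EXW price + pre-shipment costs + freight + insurance
CIF = 145872.09 + 581.93 + 193.15 + 468.66 + 8281.55 + 279.62 = 155677.00

CIF value: AUD 155677.00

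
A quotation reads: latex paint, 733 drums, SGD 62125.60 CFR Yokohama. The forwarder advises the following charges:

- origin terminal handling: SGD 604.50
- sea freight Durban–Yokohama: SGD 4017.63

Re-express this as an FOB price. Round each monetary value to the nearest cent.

Not relevant to the conversion: origin terminal — on the seller under both CFR and FOB; already in the CFR price and stays in the FOB price.
From CFR to FOB, the seller no longer bears: freight.
FOB price = 62125.60 − 4017.63 = 58107.97

FOB price: SGD 58107.97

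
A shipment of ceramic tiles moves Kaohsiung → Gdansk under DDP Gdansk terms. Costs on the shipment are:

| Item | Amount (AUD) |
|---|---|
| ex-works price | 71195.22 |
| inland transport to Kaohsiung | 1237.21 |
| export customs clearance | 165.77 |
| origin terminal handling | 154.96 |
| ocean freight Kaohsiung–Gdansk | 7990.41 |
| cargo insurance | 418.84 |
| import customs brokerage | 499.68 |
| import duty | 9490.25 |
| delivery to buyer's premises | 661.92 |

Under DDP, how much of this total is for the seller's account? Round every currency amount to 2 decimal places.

Seller's account: AUD 91814.26

DDP: the seller bears all costs including import duty.
Seller's account: goods 71195.22 + inland to port 1237.21 + export clearance 165.77 + origin terminal 154.96 + freight 7990.41 + insurance 418.84 + brokerage 499.68 + duty 9490.25 + delivery 661.92 = 91814.26
Buyer's account: 0.00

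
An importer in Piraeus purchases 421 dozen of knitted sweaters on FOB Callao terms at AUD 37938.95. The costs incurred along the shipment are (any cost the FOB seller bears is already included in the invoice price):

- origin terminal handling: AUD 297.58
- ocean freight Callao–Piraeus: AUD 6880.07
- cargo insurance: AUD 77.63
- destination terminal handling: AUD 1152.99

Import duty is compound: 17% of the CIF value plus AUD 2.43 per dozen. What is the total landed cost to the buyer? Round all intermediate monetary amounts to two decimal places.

FOB: the seller bears costs until goods are on board at the origin port; the buyer bears freight, insurance and all costs thereafter.
Already in the invoice (seller's account under FOB): origin terminal — exclude.
CIF value = FOB price + freight + insurance = 37938.95 + 6880.07 + 77.63 = 44896.65
Ad valorem component: 44896.65 × 17% = 7632.43
Specific component: 421 × 2.43 = 1023.03
Import duty = 7632.43 + 1023.03 = 8655.46
Buyer bears: freight 6880.07 + insurance 77.63 + destination terminal 1152.99 + duty 8655.46 = 16766.15
Landed cost = invoice 37938.95 + 16766.15 = 54705.10

Total landed cost: AUD 54705.10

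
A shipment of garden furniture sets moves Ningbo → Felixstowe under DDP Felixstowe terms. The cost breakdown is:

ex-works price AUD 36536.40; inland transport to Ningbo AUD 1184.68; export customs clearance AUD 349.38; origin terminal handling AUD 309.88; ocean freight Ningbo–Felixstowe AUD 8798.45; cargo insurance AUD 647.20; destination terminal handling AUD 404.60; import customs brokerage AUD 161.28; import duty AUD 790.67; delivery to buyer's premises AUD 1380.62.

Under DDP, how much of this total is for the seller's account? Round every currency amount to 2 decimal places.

DDP: the seller bears all costs including import duty.
Seller's account: goods 36536.40 + inland to port 1184.68 + export clearance 349.38 + origin terminal 309.88 + freight 8798.45 + insurance 647.20 + destination terminal 404.60 + brokerage 161.28 + duty 790.67 + delivery 1380.62 = 50563.16
Buyer's account: 0.00

Seller's account: AUD 50563.16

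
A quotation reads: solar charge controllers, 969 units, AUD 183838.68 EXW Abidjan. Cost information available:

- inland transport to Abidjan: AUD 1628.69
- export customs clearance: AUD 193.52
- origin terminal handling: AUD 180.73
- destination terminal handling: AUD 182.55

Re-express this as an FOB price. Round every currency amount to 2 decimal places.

FOB price: AUD 185841.62

Not relevant to the conversion: destination terminal — on the buyer under both terms; not part of either seller's price.
From EXW to FOB, the seller additionally bears: inland to port, export clearance, origin terminal.
FOB price = 183838.68 + 1628.69 + 193.52 + 180.73 = 185841.62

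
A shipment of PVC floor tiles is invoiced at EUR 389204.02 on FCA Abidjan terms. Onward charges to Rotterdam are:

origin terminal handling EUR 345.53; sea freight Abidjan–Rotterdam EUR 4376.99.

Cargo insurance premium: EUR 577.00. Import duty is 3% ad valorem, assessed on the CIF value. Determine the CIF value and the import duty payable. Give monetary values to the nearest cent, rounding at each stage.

CIF = FCA price + pre-shipment costs + freight + insurance
CIF = 389204.02 + 345.53 + 4376.99 + 577.00 = 394503.54
Import duty = 394503.54 × 3% = 11835.11

CIF value: EUR 394503.54; import duty: EUR 11835.11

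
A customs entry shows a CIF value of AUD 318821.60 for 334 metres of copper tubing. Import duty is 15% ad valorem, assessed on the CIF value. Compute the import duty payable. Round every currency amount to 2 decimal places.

Import duty = 318821.60 × 15% = 47823.24

Import duty: AUD 47823.24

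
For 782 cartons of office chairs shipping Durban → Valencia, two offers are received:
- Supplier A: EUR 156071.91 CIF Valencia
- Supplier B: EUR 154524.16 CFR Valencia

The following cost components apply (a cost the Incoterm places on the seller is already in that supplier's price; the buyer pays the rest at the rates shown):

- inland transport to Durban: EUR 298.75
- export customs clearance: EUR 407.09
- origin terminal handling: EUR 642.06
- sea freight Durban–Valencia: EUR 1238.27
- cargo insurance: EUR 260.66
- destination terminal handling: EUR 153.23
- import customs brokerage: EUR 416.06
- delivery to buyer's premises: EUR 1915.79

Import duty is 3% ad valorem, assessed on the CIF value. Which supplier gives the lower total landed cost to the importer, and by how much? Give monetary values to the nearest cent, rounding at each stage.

Supplier A (CIF):
The CIF price already equals the CIF value: 156071.91
Import duty = 156071.91 × 3% = 4682.16
Buyer bears (A): 153.23 + 416.06 + 1915.79 = 2485.08
Landed cost (A) = invoice 156071.91 + 2485.08 + duty 4682.16 = 163239.15
Supplier B (CFR):
CIF value = CFR price + insurance = 154524.16 + 260.66 = 154784.82
Import duty = 154784.82 × 3% = 4643.54
Buyer bears (B): 260.66 + 153.23 + 416.06 + 1915.79 = 2745.74
Landed cost (B) = invoice 154524.16 + 2745.74 + duty 4643.54 = 161913.44
Difference = |163239.15 − 161913.44| = 1325.71

Supplier B is cheaper by EUR 1325.71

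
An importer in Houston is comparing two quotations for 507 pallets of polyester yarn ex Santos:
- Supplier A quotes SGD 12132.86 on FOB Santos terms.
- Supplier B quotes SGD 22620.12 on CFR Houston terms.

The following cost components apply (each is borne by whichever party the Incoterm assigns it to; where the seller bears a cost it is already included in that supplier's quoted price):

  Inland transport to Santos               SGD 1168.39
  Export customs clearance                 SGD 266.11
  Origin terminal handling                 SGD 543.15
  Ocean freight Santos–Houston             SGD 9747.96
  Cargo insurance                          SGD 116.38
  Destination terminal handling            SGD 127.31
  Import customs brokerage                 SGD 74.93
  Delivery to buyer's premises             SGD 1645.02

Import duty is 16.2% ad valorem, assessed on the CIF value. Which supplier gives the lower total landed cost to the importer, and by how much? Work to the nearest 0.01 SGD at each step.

Supplier A (FOB):
CIF value = FOB price + freight + insurance = 12132.86 + 9747.96 + 116.38 = 21997.20
Import duty = 21997.20 × 16.2% = 3563.55
Buyer bears (A): 9747.96 + 116.38 + 127.31 + 74.93 + 1645.02 = 11711.60
Landed cost (A) = invoice 12132.86 + 11711.60 + duty 3563.55 = 27408.01
Supplier B (CFR):
CIF value = CFR price + insurance = 22620.12 + 116.38 = 22736.50
Import duty = 22736.50 × 16.2% = 3683.31
Buyer bears (B): 116.38 + 127.31 + 74.93 + 1645.02 = 1963.64
Landed cost (B) = invoice 22620.12 + 1963.64 + duty 3683.31 = 28267.07
Difference = |27408.01 − 28267.07| = 859.06

Supplier A is cheaper by SGD 859.06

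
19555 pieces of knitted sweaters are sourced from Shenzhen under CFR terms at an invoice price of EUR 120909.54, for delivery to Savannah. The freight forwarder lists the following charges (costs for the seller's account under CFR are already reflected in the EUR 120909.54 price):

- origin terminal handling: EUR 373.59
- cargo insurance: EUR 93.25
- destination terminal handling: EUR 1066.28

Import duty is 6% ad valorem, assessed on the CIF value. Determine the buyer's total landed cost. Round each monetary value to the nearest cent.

CFR: the seller pays costs through ocean freight to the destination port, but not insurance.
Already in the invoice (seller's account under CFR): origin terminal — exclude.
CIF value = CFR price + insurance = 120909.54 + 93.25 = 121002.79
Import duty = 121002.79 × 6% = 7260.17
Buyer bears: insurance 93.25 + destination terminal 1066.28 + duty 7260.17 = 8419.70
Landed cost = invoice 120909.54 + 8419.70 = 129329.24

Total landed cost: EUR 129329.24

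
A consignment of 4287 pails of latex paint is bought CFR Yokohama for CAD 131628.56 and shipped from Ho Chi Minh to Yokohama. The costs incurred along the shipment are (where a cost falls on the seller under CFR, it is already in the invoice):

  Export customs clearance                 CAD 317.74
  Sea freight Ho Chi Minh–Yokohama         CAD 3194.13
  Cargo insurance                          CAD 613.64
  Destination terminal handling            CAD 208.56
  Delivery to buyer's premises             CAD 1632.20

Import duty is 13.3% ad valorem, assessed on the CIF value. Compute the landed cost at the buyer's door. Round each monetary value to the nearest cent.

CFR: the seller pays costs through ocean freight to the destination port, but not insurance.
Already in the invoice (seller's account under CFR): export clearance, freight — exclude.
CIF value = CFR price + insurance = 131628.56 + 613.64 = 132242.20
Import duty = 132242.20 × 13.3% = 17588.21
Buyer bears: insurance 613.64 + destination terminal 208.56 + delivery 1632.20 + duty 17588.21 = 20042.61
Landed cost = invoice 131628.56 + 20042.61 = 151671.17

Total landed cost: CAD 151671.17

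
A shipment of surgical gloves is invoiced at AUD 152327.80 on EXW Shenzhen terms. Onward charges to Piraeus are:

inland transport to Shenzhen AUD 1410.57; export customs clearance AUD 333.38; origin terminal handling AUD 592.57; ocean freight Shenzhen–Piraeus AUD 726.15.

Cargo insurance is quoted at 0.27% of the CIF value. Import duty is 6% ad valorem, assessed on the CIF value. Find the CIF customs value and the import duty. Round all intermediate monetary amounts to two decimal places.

CIF value: AUD 155811.16; import duty: AUD 9348.67

Let C be the CIF value. C = EXW price + pre-shipment costs + freight + 0.27% × C
C − 0.27% × C = 152327.80 + 1410.57 + 333.38 + 592.57 + 726.15
0.9973 × C = 155390.47
C = 155390.47 / 0.9973 = 155811.16
Insurance premium = 0.27% × 155811.16 = 420.69
Import duty = 155811.16 × 6% = 9348.67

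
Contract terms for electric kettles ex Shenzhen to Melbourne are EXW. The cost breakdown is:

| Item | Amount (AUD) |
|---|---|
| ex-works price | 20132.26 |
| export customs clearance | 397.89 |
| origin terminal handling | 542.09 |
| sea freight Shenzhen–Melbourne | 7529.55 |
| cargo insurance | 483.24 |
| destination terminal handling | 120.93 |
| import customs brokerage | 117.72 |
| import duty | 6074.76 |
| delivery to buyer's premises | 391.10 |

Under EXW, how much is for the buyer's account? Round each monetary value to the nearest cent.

EXW: the seller makes goods available at their premises; the buyer bears all onward costs.
Seller's account: goods 20132.26 = 20132.26
Buyer's account: export clearance 397.89 + origin terminal 542.09 + freight 7529.55 + insurance 483.24 + destination terminal 120.93 + brokerage 117.72 + duty 6074.76 + delivery 391.10 = 15657.28

Buyer's account: AUD 15657.28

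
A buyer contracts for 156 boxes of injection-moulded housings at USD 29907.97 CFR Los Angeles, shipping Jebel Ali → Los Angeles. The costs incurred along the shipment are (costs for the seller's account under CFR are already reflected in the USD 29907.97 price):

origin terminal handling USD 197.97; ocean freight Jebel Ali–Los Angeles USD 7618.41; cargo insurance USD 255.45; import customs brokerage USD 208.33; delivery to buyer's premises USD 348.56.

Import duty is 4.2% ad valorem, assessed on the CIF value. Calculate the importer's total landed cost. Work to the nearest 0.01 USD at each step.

CFR: the seller pays costs through ocean freight to the destination port, but not insurance.
Already in the invoice (seller's account under CFR): origin terminal, freight — exclude.
CIF value = CFR price + insurance = 29907.97 + 255.45 = 30163.42
Import duty = 30163.42 × 4.2% = 1266.86
Buyer bears: insurance 255.45 + brokerage 208.33 + delivery 348.56 + duty 1266.86 = 2079.20
Landed cost = invoice 29907.97 + 2079.20 = 31987.17

Total landed cost: USD 31987.17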